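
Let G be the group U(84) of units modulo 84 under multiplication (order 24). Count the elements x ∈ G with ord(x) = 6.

Enumerating element orders in G gives 14 elements of order 6.

14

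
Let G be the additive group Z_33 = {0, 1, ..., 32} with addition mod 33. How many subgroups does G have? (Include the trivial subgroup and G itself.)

Subgroups of the cyclic group Z_33 correspond bijectively to divisors of 33.
Divisors of 33: 1, 3, 11, 33.
So Z_33 has 4 subgroups.

4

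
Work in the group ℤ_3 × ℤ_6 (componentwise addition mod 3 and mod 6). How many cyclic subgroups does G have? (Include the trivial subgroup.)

A cyclic subgroup of order d is generated by each of its φ(d) elements of order d, so the cyclic subgroups of order d number (#elements of order d)/φ(d).
Cyclic subgroups by order — order 1: 1; order 2: 1; order 3: 4; order 6: 4.
Total: 10.

10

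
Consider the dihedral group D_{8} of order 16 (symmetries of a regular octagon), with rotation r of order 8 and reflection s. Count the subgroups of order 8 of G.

3

|G| = 16 and 8 | 16, so subgroups of order 8 are possible by Lagrange.
The subgroups of order 8 are: {e, r, r^2, r^3, r^4, r^5, r^6, r^7}; {e, r^2, r^4, r^6, s, r^2s, r^4s, r^6s}; {e, r^2, r^4, r^6, rs, r^3s, r^5s, r^7s}.
So G has 3 subgroups of order 8.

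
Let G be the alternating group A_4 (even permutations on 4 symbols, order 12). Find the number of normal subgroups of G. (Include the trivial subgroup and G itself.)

3

G has 10 subgroups. Checking conjugation-invariance by order — order 1: 1/1 normal; order 2: 0/3 normal; order 3: 0/4 normal; order 4: 1/1 normal; order 12: 1/1 normal.
Total normal subgroups: 3.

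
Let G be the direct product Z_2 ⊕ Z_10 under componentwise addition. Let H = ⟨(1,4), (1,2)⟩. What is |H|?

10

|⟨(1,4)⟩| = 10 and |⟨(1,2)⟩| = 10, so |H| is a multiple of lcm(10, 10) = 10 and divides |G| = 20.
Closing under the operation: H = {(0,0), (0,2), (0,4), (0,6), (0,8), (1,0), (1,2), (1,4), (1,6), (1,8)}, so |H| = 10.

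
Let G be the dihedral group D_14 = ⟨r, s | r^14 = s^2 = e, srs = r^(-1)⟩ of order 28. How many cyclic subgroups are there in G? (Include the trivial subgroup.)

Each element a generates a cyclic subgroup ⟨a⟩; distinct elements may generate the same one (a cyclic group of order d has φ(d) generators).
Cyclic subgroups by order — order 1: 1; order 2: 15; order 7: 1; order 14: 1.
Total: 18.

18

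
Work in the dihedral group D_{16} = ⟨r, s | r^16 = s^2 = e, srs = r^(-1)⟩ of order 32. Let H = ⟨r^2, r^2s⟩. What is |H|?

16

|⟨r^2⟩| = 8 and |⟨r^2s⟩| = 2, so |H| is a multiple of lcm(8, 2) = 8 and divides |G| = 32.
Closing under the operation: H = {e, r^2, r^4, r^6, r^8, r^10, r^12, r^14, s, r^2s, r^4s, r^6s, r^8s, r^10s, r^12s, r^14s}, so |H| = 16.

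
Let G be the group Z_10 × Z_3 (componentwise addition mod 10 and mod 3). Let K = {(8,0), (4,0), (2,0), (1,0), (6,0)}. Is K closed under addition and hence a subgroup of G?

The identity (0,0) ∉ K, so K is not a subgroup.

No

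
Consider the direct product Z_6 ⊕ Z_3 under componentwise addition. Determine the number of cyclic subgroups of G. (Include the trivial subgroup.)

10

A cyclic subgroup of order d is generated by each of its φ(d) elements of order d, so the cyclic subgroups of order d number (#elements of order d)/φ(d).
Cyclic subgroups by order — order 1: 1; order 2: 1; order 3: 4; order 6: 4.
Total: 10.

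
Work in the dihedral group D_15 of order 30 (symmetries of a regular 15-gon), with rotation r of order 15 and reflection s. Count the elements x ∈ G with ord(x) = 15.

8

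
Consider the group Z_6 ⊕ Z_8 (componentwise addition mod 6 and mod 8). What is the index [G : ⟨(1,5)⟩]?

2

|⟨(1,5)⟩| = 24 and |G| = 48.
By Lagrange, [G : H] = |G|/|H| = 48/24 = 2.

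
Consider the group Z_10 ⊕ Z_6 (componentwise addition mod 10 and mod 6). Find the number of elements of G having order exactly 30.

24

An element (a,b) has order lcm(ord(a), ord(b)); count pairs with lcm equal to 30.
Enumerating gives 24 such elements.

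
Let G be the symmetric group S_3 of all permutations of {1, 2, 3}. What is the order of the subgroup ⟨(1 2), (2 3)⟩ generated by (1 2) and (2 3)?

6

|⟨(1 2)⟩| = 2 and |⟨(2 3)⟩| = 2, so |H| is a multiple of lcm(2, 2) = 2 and divides |G| = 6.
Closing {(1 2), (2 3)} under the group operation gives all of G, so |H| = 6.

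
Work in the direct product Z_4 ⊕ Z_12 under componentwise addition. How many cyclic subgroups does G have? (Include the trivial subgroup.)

20

A cyclic subgroup of order d is generated by each of its φ(d) elements of order d, so the cyclic subgroups of order d number (#elements of order d)/φ(d).
Cyclic subgroups by order — order 1: 1; order 2: 3; order 3: 1; order 4: 6; order 6: 3; order 12: 6.
Total: 20.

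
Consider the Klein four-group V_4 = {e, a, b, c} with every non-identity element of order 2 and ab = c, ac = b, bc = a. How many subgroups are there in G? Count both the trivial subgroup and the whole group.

5

|G| = 4, so by Lagrange every subgroup order divides 4. Divisors: 1, 2, 4.
Subgroups by order — order 1: 1; order 2: 3; order 4: 1.
Total: 1 + 3 + 1 = 5.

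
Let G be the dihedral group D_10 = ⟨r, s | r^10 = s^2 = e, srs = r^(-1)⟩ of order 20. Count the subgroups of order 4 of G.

|G| = 20 and 4 | 20, so subgroups of order 4 are possible by Lagrange.
The subgroups of order 4 are: {e, r^5, r^2s, r^7s}; {e, r^5, r^3s, r^8s}; {e, r^5, r^4s, r^9s}; {e, r^5, s, r^5s}; … (5 in all).
So G has 5 subgroups of order 4.

5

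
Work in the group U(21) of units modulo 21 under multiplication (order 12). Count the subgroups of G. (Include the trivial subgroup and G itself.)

|G| = 12, so by Lagrange every subgroup order divides 12. Divisors: 1, 2, 3, 4, 6, 12.
Subgroups by order — order 1: 1; order 2: 3; order 3: 1; order 4: 1; order 6: 3; order 12: 1.
Total: 1 + 3 + 1 + 1 + 3 + 1 = 10.

10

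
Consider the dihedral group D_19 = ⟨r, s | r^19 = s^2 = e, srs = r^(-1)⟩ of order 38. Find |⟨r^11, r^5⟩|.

|⟨r^11⟩| = 19 and |⟨r^5⟩| = 19, so |H| is a multiple of lcm(19, 19) = 19 and divides |G| = 38.
Closing under the operation: H = {e, r, r^2, r^3, r^4, r^5, r^6, r^7, r^8, r^9, r^10, r^11, r^12, r^13, r^14, r^15, r^16, r^17, r^18}, so |H| = 19.

19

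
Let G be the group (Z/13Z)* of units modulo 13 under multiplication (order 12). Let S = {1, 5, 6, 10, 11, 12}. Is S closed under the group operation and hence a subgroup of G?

No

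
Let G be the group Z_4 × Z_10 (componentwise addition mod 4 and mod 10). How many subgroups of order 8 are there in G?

|G| = 40 and 8 | 40, so subgroups of order 8 are possible by Lagrange.
The subgroups of order 8 are: {(0,0), (0,5), (1,0), (1,5), (2,0), (2,5), (3,0), (3,5)}.
So G has 1 subgroup of order 8.

1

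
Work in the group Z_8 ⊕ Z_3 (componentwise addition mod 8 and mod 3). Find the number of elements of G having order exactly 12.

4

An element (a,b) has order lcm(ord(a), ord(b)); count pairs with lcm equal to 12.
Enumerating gives 4 such elements.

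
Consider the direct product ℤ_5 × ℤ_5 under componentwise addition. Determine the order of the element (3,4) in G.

The order of (3,4) in Z_5 × Z_5 is lcm(ord(3) in Z_5, ord(4) in Z_5).
ord(3) = 5 and ord(4) = 5, so |⟨(3,4)⟩| = lcm(5, 5) = 5.

5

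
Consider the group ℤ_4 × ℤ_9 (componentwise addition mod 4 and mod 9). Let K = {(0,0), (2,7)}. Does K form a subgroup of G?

No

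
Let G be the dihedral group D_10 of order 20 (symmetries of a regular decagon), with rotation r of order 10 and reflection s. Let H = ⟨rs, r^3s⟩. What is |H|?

|⟨rs⟩| = 2 and |⟨r^3s⟩| = 2, so |H| is a multiple of lcm(2, 2) = 2 and divides |G| = 20.
Closing under the operation: H = {e, r^2, r^4, r^6, r^8, rs, r^3s, r^5s, r^7s, r^9s}, so |H| = 10.

10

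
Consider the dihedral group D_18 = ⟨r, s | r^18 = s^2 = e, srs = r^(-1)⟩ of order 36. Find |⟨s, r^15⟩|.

12

|⟨s⟩| = 2 and |⟨r^15⟩| = 6, so |H| is a multiple of lcm(2, 6) = 6 and divides |G| = 36.
Closing under the operation: H = {e, r^3, r^6, r^9, r^12, r^15, s, r^3s, r^6s, r^9s, r^12s, r^15s}, so |H| = 12.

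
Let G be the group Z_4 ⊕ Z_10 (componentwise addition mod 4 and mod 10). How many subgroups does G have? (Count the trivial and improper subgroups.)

|G| = 40, so by Lagrange every subgroup order divides 40. Divisors: 1, 2, 4, 5, 8, 10, 20, 40.
Subgroups by order — order 1: 1; order 2: 3; order 4: 3; order 5: 1; order 8: 1; order 10: 3; order 20: 3; order 40: 1.
Total: 1 + 3 + 3 + 1 + 1 + 3 + 3 + 1 = 16.

16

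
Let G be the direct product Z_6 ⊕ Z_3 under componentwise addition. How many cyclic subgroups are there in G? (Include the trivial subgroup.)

10

A cyclic subgroup of order d is generated by each of its φ(d) elements of order d, so the cyclic subgroups of order d number (#elements of order d)/φ(d).
Cyclic subgroups by order — order 1: 1; order 2: 1; order 3: 4; order 6: 4.
Total: 10.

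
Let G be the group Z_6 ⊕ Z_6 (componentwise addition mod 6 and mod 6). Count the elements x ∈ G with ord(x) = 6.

24

An element (a,b) has order lcm(ord(a), ord(b)); count pairs with lcm equal to 6.
Enumerating gives 24 such elements.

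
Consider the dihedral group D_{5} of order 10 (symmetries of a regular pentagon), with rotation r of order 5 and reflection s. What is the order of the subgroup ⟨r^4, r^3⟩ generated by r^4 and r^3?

|⟨r^4⟩| = 5 and |⟨r^3⟩| = 5, so |H| is a multiple of lcm(5, 5) = 5 and divides |G| = 10.
Closing under the operation: H = {e, r, r^2, r^3, r^4}, so |H| = 5.

5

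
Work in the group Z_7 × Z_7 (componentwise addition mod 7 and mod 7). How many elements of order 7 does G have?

An element (a,b) has order lcm(ord(a), ord(b)); count pairs with lcm equal to 7.
Enumerating gives 48 such elements.

48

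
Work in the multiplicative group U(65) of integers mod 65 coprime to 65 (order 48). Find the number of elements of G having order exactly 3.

2

The elements of order 3 are: 16, 61.
That's 2.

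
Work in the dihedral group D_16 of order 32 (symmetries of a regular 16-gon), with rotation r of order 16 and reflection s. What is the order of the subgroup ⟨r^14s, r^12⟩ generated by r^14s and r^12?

|⟨r^14s⟩| = 2 and |⟨r^12⟩| = 4, so |H| is a multiple of lcm(2, 4) = 4 and divides |G| = 32.
Closing under the operation: H = {e, r^4, r^8, r^12, r^2s, r^6s, r^10s, r^14s}, so |H| = 8.

8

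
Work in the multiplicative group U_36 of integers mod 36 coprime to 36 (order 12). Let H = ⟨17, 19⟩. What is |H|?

4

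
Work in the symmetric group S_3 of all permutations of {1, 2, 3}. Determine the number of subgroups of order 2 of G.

|G| = 6 and 2 | 6, so subgroups of order 2 are possible by Lagrange.
The subgroups of order 2 are: {e, (1 2)}; {e, (1 3)}; {e, (2 3)}.
So G has 3 subgroups of order 2.

3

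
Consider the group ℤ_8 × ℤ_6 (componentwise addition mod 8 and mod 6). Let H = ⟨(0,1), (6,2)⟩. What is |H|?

|⟨(0,1)⟩| = 6 and |⟨(6,2)⟩| = 12, so |H| is a multiple of lcm(6, 12) = 12 and divides |G| = 48.
Closing under the operation: H = {(0,0), (0,1), (0,2), (0,3), (0,4), (0,5), (2,0), (2,1), (2,2), (2,3), (2,4), (2,5), (4,0), (4,1), (4,2), (4,3), (4,4), (4,5), (6,0), (6,1), (6,2), (6,3), (6,4), (6,5)}, so |H| = 24.

24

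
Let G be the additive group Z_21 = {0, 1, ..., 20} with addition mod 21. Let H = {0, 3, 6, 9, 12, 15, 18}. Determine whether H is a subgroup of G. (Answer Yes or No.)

|H| = 7 divides |G| = 21, consistent with Lagrange.
H contains the identity, every element's inverse is in H, and H is closed under +: it is a subgroup.
In fact H = ⟨18⟩.

Yes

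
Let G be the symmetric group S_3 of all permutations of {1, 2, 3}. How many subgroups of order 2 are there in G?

|G| = 6 and 2 | 6, so subgroups of order 2 are possible by Lagrange.
The subgroups of order 2 are: {e, (1 2)}; {e, (1 3)}; {e, (2 3)}.
So G has 3 subgroups of order 2.

3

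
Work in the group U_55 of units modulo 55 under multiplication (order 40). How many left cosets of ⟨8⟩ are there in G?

|⟨8⟩| = 20 and |G| = 40.
By Lagrange, [G : H] = |G|/|H| = 40/20 = 2.

2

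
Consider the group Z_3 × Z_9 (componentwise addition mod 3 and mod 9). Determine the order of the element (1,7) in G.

9

The order of (1,7) in Z_3 × Z_9 is lcm(ord(1) in Z_3, ord(7) in Z_9).
ord(1) = 3 and ord(7) = 9, so |⟨(1,7)⟩| = lcm(3, 9) = 9.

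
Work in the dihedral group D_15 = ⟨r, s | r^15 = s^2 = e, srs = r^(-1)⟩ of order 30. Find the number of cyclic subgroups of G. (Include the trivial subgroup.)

19

A cyclic subgroup of order d is generated by each of its φ(d) elements of order d, so the cyclic subgroups of order d number (#elements of order d)/φ(d).
Cyclic subgroups by order — order 1: 1; order 2: 15; order 3: 1; order 5: 1; order 15: 1.
Total: 19.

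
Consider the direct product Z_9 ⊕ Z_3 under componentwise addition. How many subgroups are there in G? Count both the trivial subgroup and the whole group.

10

|G| = 27, so by Lagrange every subgroup order divides 27. Divisors: 1, 3, 9, 27.
Subgroups by order — order 1: 1; order 3: 4; order 9: 4; order 27: 1.
Total: 1 + 4 + 4 + 1 = 10.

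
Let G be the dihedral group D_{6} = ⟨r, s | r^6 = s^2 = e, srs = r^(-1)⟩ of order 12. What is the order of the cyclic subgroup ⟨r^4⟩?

3

Computing powers of r^4: the smallest k with (r^4)^k = e is k = 3.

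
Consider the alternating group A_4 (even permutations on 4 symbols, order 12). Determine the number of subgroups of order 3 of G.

4

|G| = 12 and 3 | 12, so subgroups of order 3 are possible by Lagrange.
The subgroups of order 3 are: {e, (1 2 3), (1 3 2)}; {e, (1 2 4), (1 4 2)}; {e, (1 3 4), (1 4 3)}; {e, (2 3 4), (2 4 3)}.
So G has 4 subgroups of order 3.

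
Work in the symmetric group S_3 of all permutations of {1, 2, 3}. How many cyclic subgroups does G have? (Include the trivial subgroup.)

A cyclic subgroup of order d is generated by each of its φ(d) elements of order d, so the cyclic subgroups of order d number (#elements of order d)/φ(d).
Cyclic subgroups by order — order 1: 1; order 2: 3; order 3: 1.
Total: 5.

5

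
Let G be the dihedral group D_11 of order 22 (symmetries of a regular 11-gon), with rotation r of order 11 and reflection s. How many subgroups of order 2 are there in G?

|G| = 22 and 2 | 22, so subgroups of order 2 are possible by Lagrange.
The subgroups of order 2 are: {e, r^10s}; {e, r^2s}; {e, r^3s}; {e, r^4s}; … (11 in all).
So G has 11 subgroups of order 2.

11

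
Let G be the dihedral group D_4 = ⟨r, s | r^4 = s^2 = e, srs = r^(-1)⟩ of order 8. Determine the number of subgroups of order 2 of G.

|G| = 8 and 2 | 8, so subgroups of order 2 are possible by Lagrange.
The subgroups of order 2 are: {e, r^2}; {e, r^2s}; {e, r^3s}; {e, rs}; … (5 in all).
So G has 5 subgroups of order 2.

5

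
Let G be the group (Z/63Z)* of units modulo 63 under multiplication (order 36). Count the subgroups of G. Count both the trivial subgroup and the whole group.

|G| = 36, so by Lagrange every subgroup order divides 36. Divisors: 1, 2, 3, 4, 6, 9, 12, 18, 36.
Subgroups by order — order 1: 1; order 2: 3; order 3: 4; order 4: 1; order 6: 12; order 9: 1; order 12: 4; order 18: 3; order 36: 1.
Total: 1 + 3 + 4 + 1 + 12 + 1 + 4 + 3 + 1 = 30.

30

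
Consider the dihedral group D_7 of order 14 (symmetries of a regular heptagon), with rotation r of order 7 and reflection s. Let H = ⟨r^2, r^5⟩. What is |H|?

|⟨r^2⟩| = 7 and |⟨r^5⟩| = 7, so |H| is a multiple of lcm(7, 7) = 7 and divides |G| = 14.
Closing under the operation: H = {e, r, r^2, r^3, r^4, r^5, r^6}, so |H| = 7.

7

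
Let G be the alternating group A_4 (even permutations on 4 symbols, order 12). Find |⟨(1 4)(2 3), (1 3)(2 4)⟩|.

4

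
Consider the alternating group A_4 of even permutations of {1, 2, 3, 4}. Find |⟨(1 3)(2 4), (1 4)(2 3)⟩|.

4

|⟨(1 3)(2 4)⟩| = 2 and |⟨(1 4)(2 3)⟩| = 2, so |H| is a multiple of lcm(2, 2) = 2 and divides |G| = 12.
Closing under the operation: H = {e, (1 2)(3 4), (1 3)(2 4), (1 4)(2 3)}, so |H| = 4.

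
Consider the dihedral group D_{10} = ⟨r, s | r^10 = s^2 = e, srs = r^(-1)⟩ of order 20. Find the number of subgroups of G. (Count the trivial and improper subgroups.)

22

|G| = 20, so by Lagrange every subgroup order divides 20. Divisors: 1, 2, 4, 5, 10, 20.
Subgroups by order — order 1: 1; order 2: 11; order 4: 5; order 5: 1; order 10: 3; order 20: 1.
Total: 1 + 11 + 5 + 1 + 3 + 1 = 22.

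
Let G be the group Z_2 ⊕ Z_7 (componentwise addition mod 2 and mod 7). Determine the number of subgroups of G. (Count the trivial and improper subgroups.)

4

|G| = 14, so by Lagrange every subgroup order divides 14. Divisors: 1, 2, 7, 14.
Subgroups by order — order 1: 1; order 2: 1; order 7: 1; order 14: 1.
Total: 1 + 1 + 1 + 1 = 4.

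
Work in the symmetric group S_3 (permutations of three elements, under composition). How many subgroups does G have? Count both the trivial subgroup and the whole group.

6

|G| = 6, so by Lagrange every subgroup order divides 6. Divisors: 1, 2, 3, 6.
Subgroups by order — order 1: 1; order 2: 3; order 3: 1; order 6: 1.
Total: 1 + 3 + 1 + 1 = 6.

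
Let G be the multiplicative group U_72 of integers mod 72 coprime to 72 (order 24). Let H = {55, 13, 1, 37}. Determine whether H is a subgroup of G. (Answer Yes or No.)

No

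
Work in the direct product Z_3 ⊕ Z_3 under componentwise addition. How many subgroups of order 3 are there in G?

4

|G| = 9 and 3 | 9, so subgroups of order 3 are possible by Lagrange.
The subgroups of order 3 are: {(0,0), (0,1), (0,2)}; {(0,0), (1,0), (2,0)}; {(0,0), (1,1), (2,2)}; {(0,0), (1,2), (2,1)}.
So G has 4 subgroups of order 3.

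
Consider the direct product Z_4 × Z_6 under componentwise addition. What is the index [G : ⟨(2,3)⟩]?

|⟨(2,3)⟩| = 2 and |G| = 24.
By Lagrange, [G : H] = |G|/|H| = 24/2 = 12.

12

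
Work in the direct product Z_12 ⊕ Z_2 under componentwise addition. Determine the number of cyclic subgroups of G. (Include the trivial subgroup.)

Each element a generates a cyclic subgroup ⟨a⟩; distinct elements may generate the same one (a cyclic group of order d has φ(d) generators).
Cyclic subgroups by order — order 1: 1; order 2: 3; order 3: 1; order 4: 2; order 6: 3; order 12: 2.
Total: 12.

12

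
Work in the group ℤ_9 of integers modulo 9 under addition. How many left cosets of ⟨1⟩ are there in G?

|⟨1⟩| = 9 and |G| = 9.
By Lagrange, [G : H] = |G|/|H| = 9/9 = 1.

1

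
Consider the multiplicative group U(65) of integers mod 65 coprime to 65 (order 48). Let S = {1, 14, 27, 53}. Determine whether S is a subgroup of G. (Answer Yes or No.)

Yes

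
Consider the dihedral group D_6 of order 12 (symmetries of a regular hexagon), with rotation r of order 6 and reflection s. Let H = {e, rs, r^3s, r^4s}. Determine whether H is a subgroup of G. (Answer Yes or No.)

Closure fails: r^3s · rs = r^2 ∉ H. So H is not a subgroup.

No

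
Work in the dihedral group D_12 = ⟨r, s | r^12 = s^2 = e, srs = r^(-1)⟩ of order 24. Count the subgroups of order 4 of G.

|G| = 24 and 4 | 24, so subgroups of order 4 are possible by Lagrange.
The subgroups of order 4 are: {e, r^6, r^4s, r^10s}; {e, r^6, r^5s, r^11s}; {e, r^6, r^2s, r^8s}; {e, r^3, r^6, r^9}; … (7 in all).
So G has 7 subgroups of order 4.

7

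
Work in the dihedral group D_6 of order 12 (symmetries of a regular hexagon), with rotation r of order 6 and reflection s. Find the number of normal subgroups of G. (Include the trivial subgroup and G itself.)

G has 16 subgroups. Checking conjugation-invariance by order — order 1: 1/1 normal; order 2: 1/7 normal; order 3: 1/1 normal; order 4: 0/3 normal; order 6: 3/3 normal; order 12: 1/1 normal.
Total normal subgroups: 7.

7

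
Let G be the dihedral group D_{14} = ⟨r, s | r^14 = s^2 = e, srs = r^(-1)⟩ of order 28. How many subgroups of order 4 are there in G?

7

|G| = 28 and 4 | 28, so subgroups of order 4 are possible by Lagrange.
The subgroups of order 4 are: {e, r^7, r^3s, r^10s}; {e, r^7, r^4s, r^11s}; {e, r^7, r^5s, r^12s}; {e, r^7, r^6s, r^13s}; … (7 in all).
So G has 7 subgroups of order 4.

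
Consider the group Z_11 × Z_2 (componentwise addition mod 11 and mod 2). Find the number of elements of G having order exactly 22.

10

An element (a,b) has order lcm(ord(a), ord(b)); count pairs with lcm equal to 22.
Enumerating gives 10 such elements.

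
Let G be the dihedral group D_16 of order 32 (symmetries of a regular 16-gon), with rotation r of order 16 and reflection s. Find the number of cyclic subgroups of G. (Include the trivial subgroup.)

21

Group the elements of G by the cyclic subgroup they generate; each cyclic subgroup of order d accounts for φ(d) elements.
Cyclic subgroups by order — order 1: 1; order 2: 17; order 4: 1; order 8: 1; order 16: 1.
Total: 21.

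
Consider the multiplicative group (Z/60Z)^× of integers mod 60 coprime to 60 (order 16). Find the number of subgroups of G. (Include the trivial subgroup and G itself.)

|G| = 16, so by Lagrange every subgroup order divides 16. Divisors: 1, 2, 4, 8, 16.
Subgroups by order — order 1: 1; order 2: 7; order 4: 11; order 8: 7; order 16: 1.
Total: 1 + 7 + 11 + 7 + 1 = 27.

27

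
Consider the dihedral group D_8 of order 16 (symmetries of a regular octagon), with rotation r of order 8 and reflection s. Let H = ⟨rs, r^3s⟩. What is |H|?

8

|⟨rs⟩| = 2 and |⟨r^3s⟩| = 2, so |H| is a multiple of lcm(2, 2) = 2 and divides |G| = 16.
Closing under the operation: H = {e, r^2, r^4, r^6, rs, r^3s, r^5s, r^7s}, so |H| = 8.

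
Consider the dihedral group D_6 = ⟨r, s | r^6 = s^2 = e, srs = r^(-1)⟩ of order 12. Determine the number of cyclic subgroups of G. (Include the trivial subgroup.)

A cyclic subgroup of order d is generated by each of its φ(d) elements of order d, so the cyclic subgroups of order d number (#elements of order d)/φ(d).
Cyclic subgroups by order — order 1: 1; order 2: 7; order 3: 1; order 6: 1.
Total: 10.

10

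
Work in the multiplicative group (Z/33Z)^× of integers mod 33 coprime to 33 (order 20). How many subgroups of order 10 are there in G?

3

|G| = 20 and 10 | 20, so subgroups of order 10 are possible by Lagrange.
The subgroups of order 10 are: {1, 4, 7, 10, 13, 16, 19, 25, 28, 31}; {1, 4, 5, 14, 16, 20, 23, 25, 26, 31}; {1, 2, 4, 8, 16, 17, 25, 29, 31, 32}.
So G has 3 subgroups of order 10.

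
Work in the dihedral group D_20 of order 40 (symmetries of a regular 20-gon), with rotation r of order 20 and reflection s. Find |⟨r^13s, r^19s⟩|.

20

|⟨r^13s⟩| = 2 and |⟨r^19s⟩| = 2, so |H| is a multiple of lcm(2, 2) = 2 and divides |G| = 40.
Closing under the operation: H = {e, r^2, r^4, r^6, r^8, r^10, r^12, r^14, r^16, r^18, rs, r^3s, r^5s, r^7s, r^9s, r^11s, r^13s, r^15s, r^17s, r^19s}, so |H| = 20.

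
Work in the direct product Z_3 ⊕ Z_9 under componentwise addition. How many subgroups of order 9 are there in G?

4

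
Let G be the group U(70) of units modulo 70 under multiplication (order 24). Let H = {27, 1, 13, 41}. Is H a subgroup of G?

Closure fails: 41 · 13 = 43 ∉ H. So H is not a subgroup.

No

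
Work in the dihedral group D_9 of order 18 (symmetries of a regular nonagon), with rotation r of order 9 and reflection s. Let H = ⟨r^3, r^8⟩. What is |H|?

|⟨r^3⟩| = 3 and |⟨r^8⟩| = 9, so |H| is a multiple of lcm(3, 9) = 9 and divides |G| = 18.
Closing under the operation: H = {e, r, r^2, r^3, r^4, r^5, r^6, r^7, r^8}, so |H| = 9.

9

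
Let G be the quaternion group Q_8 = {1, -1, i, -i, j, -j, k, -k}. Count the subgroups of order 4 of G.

3

|G| = 8 and 4 | 8, so subgroups of order 4 are possible by Lagrange.
The subgroups of order 4 are: {1, -1, i, -i}; {1, -1, j, -j}; {1, -1, k, -k}.
So G has 3 subgroups of order 4.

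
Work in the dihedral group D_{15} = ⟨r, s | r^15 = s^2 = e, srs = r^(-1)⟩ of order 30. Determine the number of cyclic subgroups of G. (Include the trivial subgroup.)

19

Each element a generates a cyclic subgroup ⟨a⟩; distinct elements may generate the same one (a cyclic group of order d has φ(d) generators).
Cyclic subgroups by order — order 1: 1; order 2: 15; order 3: 1; order 5: 1; order 15: 1.
Total: 19.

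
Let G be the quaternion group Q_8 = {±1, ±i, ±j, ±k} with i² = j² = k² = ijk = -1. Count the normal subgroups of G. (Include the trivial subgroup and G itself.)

6

G has 6 subgroups. Checking conjugation-invariance by order — order 1: 1/1 normal; order 2: 1/1 normal; order 4: 3/3 normal; order 8: 1/1 normal.
Total normal subgroups: 6.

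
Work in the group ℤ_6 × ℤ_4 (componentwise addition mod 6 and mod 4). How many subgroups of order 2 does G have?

|G| = 24 and 2 | 24, so subgroups of order 2 are possible by Lagrange.
The subgroups of order 2 are: {(0,0), (0,2)}; {(0,0), (3,0)}; {(0,0), (3,2)}.
So G has 3 subgroups of order 2.

3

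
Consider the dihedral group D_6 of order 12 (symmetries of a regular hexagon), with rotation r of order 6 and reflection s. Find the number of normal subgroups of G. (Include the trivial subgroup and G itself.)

G has 16 subgroups. Checking conjugation-invariance by order — order 1: 1/1 normal; order 2: 1/7 normal; order 3: 1/1 normal; order 4: 0/3 normal; order 6: 3/3 normal; order 12: 1/1 normal.
Total normal subgroups: 7.

7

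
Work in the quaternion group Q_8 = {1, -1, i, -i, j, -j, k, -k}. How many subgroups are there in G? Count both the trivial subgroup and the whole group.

|G| = 8, so by Lagrange every subgroup order divides 8. Divisors: 1, 2, 4, 8.
Subgroups by order — order 1: 1; order 2: 1; order 4: 3; order 8: 1.
Total: 1 + 1 + 3 + 1 = 6.

6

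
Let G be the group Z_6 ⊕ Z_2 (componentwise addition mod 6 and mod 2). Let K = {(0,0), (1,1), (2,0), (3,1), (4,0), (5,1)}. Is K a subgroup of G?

|K| = 6 divides |G| = 12, consistent with Lagrange.
K contains the identity, every element's inverse is in K, and K is closed under +: it is a subgroup.
In fact K = ⟨(1,1)⟩.

Yes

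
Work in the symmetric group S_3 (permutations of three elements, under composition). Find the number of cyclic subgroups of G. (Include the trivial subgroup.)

5

A cyclic subgroup of order d is generated by each of its φ(d) elements of order d, so the cyclic subgroups of order d number (#elements of order d)/φ(d).
Cyclic subgroups by order — order 1: 1; order 2: 3; order 3: 1.
Total: 5.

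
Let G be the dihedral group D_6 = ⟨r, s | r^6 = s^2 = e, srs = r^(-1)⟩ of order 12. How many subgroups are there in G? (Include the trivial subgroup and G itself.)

16

|G| = 12, so by Lagrange every subgroup order divides 12. Divisors: 1, 2, 3, 4, 6, 12.
Subgroups by order — order 1: 1; order 2: 7; order 3: 1; order 4: 3; order 6: 3; order 12: 1.
Total: 1 + 7 + 1 + 3 + 3 + 1 = 16.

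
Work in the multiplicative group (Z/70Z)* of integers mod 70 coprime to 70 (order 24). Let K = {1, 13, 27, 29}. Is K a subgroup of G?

Yes

|K| = 4 divides |G| = 24, consistent with Lagrange.
K contains the identity, every element's inverse is in K, and K is closed under ·: it is a subgroup.
In fact K = ⟨27⟩.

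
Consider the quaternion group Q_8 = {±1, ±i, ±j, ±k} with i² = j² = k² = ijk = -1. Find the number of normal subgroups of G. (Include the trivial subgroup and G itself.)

G has 6 subgroups. Checking conjugation-invariance by order — order 1: 1/1 normal; order 2: 1/1 normal; order 4: 3/3 normal; order 8: 1/1 normal.
Total normal subgroups: 6.

6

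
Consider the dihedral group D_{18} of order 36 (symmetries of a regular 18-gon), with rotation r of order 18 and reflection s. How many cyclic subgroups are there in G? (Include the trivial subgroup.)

Each element a generates a cyclic subgroup ⟨a⟩; distinct elements may generate the same one (a cyclic group of order d has φ(d) generators).
Cyclic subgroups by order — order 1: 1; order 2: 19; order 3: 1; order 6: 1; order 9: 1; order 18: 1.
Total: 24.

24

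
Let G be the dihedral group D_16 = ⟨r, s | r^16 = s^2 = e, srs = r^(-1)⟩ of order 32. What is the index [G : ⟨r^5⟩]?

|⟨r^5⟩| = 16 and |G| = 32.
By Lagrange, [G : H] = |G|/|H| = 32/16 = 2.

2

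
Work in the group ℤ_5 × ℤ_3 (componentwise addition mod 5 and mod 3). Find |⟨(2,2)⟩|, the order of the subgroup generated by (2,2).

15

The order of (2,2) in Z_5 × Z_3 is lcm(ord(2) in Z_5, ord(2) in Z_3).
ord(2) = 5 and ord(2) = 3, so |⟨(2,2)⟩| = lcm(5, 3) = 15.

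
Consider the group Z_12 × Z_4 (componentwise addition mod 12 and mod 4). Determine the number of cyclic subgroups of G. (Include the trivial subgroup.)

20

Each element a generates a cyclic subgroup ⟨a⟩; distinct elements may generate the same one (a cyclic group of order d has φ(d) generators).
Cyclic subgroups by order — order 1: 1; order 2: 3; order 3: 1; order 4: 6; order 6: 3; order 12: 6.
Total: 20.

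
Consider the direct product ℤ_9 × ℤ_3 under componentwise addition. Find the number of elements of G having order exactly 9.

An element (a,b) has order lcm(ord(a), ord(b)); count pairs with lcm equal to 9.
Enumerating gives 18 such elements.

18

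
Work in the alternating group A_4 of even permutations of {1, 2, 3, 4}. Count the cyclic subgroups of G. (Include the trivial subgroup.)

8

Group the elements of G by the cyclic subgroup they generate; each cyclic subgroup of order d accounts for φ(d) elements.
Cyclic subgroups by order — order 1: 1; order 2: 3; order 3: 4.
Total: 8.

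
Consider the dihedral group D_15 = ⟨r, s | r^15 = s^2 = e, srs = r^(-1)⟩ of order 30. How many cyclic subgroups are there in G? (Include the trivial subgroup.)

19

Each element a generates a cyclic subgroup ⟨a⟩; distinct elements may generate the same one (a cyclic group of order d has φ(d) generators).
Cyclic subgroups by order — order 1: 1; order 2: 15; order 3: 1; order 5: 1; order 15: 1.
Total: 19.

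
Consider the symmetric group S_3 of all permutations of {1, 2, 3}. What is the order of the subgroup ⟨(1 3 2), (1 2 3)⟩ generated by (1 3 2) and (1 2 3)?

|⟨(1 3 2)⟩| = 3 and |⟨(1 2 3)⟩| = 3, so |H| is a multiple of lcm(3, 3) = 3 and divides |G| = 6.
Closing under the operation: H = {e, (1 2 3), (1 3 2)}, so |H| = 3.

3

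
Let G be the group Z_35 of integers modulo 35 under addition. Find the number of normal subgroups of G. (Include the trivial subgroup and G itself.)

4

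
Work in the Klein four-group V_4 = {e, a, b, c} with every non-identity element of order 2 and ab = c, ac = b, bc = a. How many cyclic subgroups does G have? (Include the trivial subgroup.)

4

Each element a generates a cyclic subgroup ⟨a⟩; distinct elements may generate the same one (a cyclic group of order d has φ(d) generators).
Cyclic subgroups by order — order 1: 1; order 2: 3.
Total: 4.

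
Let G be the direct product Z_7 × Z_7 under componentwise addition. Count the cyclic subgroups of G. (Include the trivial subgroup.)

9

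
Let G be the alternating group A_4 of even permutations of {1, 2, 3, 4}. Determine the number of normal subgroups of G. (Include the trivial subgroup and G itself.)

G has 10 subgroups. Checking conjugation-invariance by order — order 1: 1/1 normal; order 2: 0/3 normal; order 3: 0/4 normal; order 4: 1/1 normal; order 12: 1/1 normal.
Total normal subgroups: 3.

3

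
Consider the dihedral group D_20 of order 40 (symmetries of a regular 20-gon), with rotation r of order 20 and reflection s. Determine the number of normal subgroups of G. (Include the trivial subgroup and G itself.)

9

G has 48 subgroups. Checking conjugation-invariance by order — order 1: 1/1 normal; order 2: 1/21 normal; order 4: 1/11 normal; order 5: 1/1 normal; order 8: 0/5 normal; order 10: 1/5 normal; order 20: 3/3 normal; order 40: 1/1 normal.
Total normal subgroups: 9.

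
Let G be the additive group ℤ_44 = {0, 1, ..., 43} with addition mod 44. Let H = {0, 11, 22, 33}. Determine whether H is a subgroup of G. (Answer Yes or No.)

Yes

|H| = 4 divides |G| = 44, consistent with Lagrange.
H contains the identity, every element's inverse is in H, and H is closed under +: it is a subgroup.
In fact H = ⟨33⟩.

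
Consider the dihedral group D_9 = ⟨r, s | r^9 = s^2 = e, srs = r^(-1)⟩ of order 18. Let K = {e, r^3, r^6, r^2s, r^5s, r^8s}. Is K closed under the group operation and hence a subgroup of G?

Yes

|K| = 6 divides |G| = 18, consistent with Lagrange.
K contains the identity, every element's inverse is in K, and K is closed under ·: it is a subgroup.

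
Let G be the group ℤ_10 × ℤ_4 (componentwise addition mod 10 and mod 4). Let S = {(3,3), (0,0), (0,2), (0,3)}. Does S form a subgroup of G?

No

(0,3) ∈ S but its inverse (0,1) ∉ S, so S is not a subgroup.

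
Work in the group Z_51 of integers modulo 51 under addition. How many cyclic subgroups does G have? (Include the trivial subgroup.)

4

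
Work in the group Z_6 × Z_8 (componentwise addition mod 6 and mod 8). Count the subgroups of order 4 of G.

3

|G| = 48 and 4 | 48, so subgroups of order 4 are possible by Lagrange.
The subgroups of order 4 are: {(0,0), (0,2), (0,4), (0,6)}; {(0,0), (0,4), (3,0), (3,4)}; {(0,0), (0,4), (3,2), (3,6)}.
So G has 3 subgroups of order 4.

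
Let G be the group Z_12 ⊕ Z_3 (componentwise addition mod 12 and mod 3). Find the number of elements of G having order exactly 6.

An element (a,b) has order lcm(ord(a), ord(b)); count pairs with lcm equal to 6.
Enumerating gives 8 such elements.

8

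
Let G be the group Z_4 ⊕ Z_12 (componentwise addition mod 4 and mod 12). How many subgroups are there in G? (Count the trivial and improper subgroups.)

30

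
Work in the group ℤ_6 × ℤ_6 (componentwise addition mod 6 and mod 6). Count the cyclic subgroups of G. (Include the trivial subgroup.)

20

Group the elements of G by the cyclic subgroup they generate; each cyclic subgroup of order d accounts for φ(d) elements.
Cyclic subgroups by order — order 1: 1; order 2: 3; order 3: 4; order 6: 12.
Total: 20.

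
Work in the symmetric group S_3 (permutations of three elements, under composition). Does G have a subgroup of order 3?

Yes

3 | 6. A subgroup of order 3 is {e, (1 2 3), (1 3 2)}.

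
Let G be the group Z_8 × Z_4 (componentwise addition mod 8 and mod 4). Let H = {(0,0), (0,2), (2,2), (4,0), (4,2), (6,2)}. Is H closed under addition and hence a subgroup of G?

|H| = 6 does not divide |G| = 32, so by Lagrange H is not a subgroup.

No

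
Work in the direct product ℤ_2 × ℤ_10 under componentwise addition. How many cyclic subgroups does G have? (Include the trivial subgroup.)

8

A cyclic subgroup of order d is generated by each of its φ(d) elements of order d, so the cyclic subgroups of order d number (#elements of order d)/φ(d).
Cyclic subgroups by order — order 1: 1; order 2: 3; order 5: 1; order 10: 3.
Total: 8.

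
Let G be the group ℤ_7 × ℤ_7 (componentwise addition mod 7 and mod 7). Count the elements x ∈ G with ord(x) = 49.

An element (a,b) has order lcm(ord(a), ord(b)); count pairs with lcm equal to 49.
Enumerating gives 0 such elements.

0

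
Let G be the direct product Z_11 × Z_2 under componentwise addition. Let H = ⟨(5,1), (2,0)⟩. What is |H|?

22

|⟨(5,1)⟩| = 22 and |⟨(2,0)⟩| = 11, so |H| is a multiple of lcm(22, 11) = 22 and divides |G| = 22.
Closing {(5,1), (2,0)} under the group operation gives all of G, so |H| = 22.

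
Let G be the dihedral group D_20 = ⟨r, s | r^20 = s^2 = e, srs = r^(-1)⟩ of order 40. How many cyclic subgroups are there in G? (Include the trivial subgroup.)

26

Group the elements of G by the cyclic subgroup they generate; each cyclic subgroup of order d accounts for φ(d) elements.
Cyclic subgroups by order — order 1: 1; order 2: 21; order 4: 1; order 5: 1; order 10: 1; order 20: 1.
Total: 26.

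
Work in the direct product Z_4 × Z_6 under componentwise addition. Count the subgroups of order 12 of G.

3

|G| = 24 and 12 | 24, so subgroups of order 12 are possible by Lagrange.
The subgroups of order 12 are: {(0,0), (0,1), (0,2), (0,3), (0,4), (0,5), (2,0), (2,1), (2,2), (2,3), (2,4), (2,5)}; {(0,0), (0,2), (0,4), (1,0), (1,2), (1,4), (2,0), (2,2), (2,4), (3,0), (3,2), (3,4)}; {(0,0), (0,2), (0,4), (1,1), (1,3), (1,5), (2,0), (2,2), (2,4), (3,1), (3,3), (3,5)}.
So G has 3 subgroups of order 12.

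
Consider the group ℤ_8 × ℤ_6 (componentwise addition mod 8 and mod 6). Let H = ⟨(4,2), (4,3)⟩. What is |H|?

|⟨(4,2)⟩| = 6 and |⟨(4,3)⟩| = 2, so |H| is a multiple of lcm(6, 2) = 6 and divides |G| = 48.
Closing under the operation: H = {(0,0), (0,1), (0,2), (0,3), (0,4), (0,5), (4,0), (4,1), (4,2), (4,3), (4,4), (4,5)}, so |H| = 12.

12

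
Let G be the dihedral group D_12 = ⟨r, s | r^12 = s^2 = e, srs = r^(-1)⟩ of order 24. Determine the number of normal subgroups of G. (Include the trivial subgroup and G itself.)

G has 34 subgroups. Checking conjugation-invariance by order — order 1: 1/1 normal; order 2: 1/13 normal; order 3: 1/1 normal; order 4: 1/7 normal; order 6: 1/5 normal; order 8: 0/3 normal; order 12: 3/3 normal; order 24: 1/1 normal.
Total normal subgroups: 9.

9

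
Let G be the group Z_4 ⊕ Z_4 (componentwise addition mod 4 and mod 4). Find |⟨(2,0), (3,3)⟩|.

8

|⟨(2,0)⟩| = 2 and |⟨(3,3)⟩| = 4, so |H| is a multiple of lcm(2, 4) = 4 and divides |G| = 16.
Closing under the operation: H = {(0,0), (0,2), (1,1), (1,3), (2,0), (2,2), (3,1), (3,3)}, so |H| = 8.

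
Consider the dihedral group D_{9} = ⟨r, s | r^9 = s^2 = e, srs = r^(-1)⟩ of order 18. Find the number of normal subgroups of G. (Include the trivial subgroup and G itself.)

G has 16 subgroups. Checking conjugation-invariance by order — order 1: 1/1 normal; order 2: 0/9 normal; order 3: 1/1 normal; order 6: 0/3 normal; order 9: 1/1 normal; order 18: 1/1 normal.
Total normal subgroups: 4.

4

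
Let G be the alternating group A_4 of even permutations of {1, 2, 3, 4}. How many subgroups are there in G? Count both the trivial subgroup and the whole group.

|G| = 12, so by Lagrange every subgroup order divides 12. Divisors: 1, 2, 3, 4, 6, 12.
Subgroups by order — order 1: 1; order 2: 3; order 3: 4; order 4: 1; order 6: 0; order 12: 1.
Total: 1 + 3 + 4 + 1 + 0 + 1 = 10.

10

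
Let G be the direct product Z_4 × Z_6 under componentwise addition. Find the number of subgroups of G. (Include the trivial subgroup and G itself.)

16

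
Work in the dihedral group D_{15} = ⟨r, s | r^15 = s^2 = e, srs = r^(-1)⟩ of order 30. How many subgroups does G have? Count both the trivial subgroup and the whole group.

28

|G| = 30, so by Lagrange every subgroup order divides 30. Divisors: 1, 2, 3, 5, 6, 10, 15, 30.
Subgroups by order — order 1: 1; order 2: 15; order 3: 1; order 5: 1; order 6: 5; order 10: 3; order 15: 1; order 30: 1.
Total: 1 + 15 + 1 + 1 + 5 + 3 + 1 + 1 = 28.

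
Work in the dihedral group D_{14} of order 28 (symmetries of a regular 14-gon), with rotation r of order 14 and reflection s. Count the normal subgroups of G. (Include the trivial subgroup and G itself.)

7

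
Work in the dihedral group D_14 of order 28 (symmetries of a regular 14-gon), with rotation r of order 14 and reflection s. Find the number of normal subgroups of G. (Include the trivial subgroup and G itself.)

7

G has 28 subgroups. Checking conjugation-invariance by order — order 1: 1/1 normal; order 2: 1/15 normal; order 4: 0/7 normal; order 7: 1/1 normal; order 14: 3/3 normal; order 28: 1/1 normal.
Total normal subgroups: 7.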